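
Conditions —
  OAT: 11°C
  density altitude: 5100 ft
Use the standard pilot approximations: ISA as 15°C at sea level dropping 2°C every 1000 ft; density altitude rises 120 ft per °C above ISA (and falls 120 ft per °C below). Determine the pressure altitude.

DA = PA + 120 × (OAT − (15 − 2·PA/1000)) = PA + 120·OAT − 1800 + 0.24·PA = 1.24·PA + 120·OAT − 1800.
So 1.24·PA = 5100 − 120 × 11 + 1800 = 5580.
PA = 5580 / 1.24 = 4500 ft.

4500 ft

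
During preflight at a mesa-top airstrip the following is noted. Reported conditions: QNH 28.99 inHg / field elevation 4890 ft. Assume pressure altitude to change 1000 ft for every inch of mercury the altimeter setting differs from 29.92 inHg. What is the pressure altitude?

Pressure correction = (29.92 − 28.99) × 1000 = +930 ft.
Pressure altitude = 4890 + (+930) = 5820 ft.

5820 ft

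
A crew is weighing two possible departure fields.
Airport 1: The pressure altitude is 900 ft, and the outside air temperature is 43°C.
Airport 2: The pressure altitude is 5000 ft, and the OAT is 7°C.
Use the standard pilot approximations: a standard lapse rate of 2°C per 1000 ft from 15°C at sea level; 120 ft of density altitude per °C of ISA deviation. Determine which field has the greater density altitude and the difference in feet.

Airport 1: ISA temp = 13.2°C, deviation +29.8°C, DA = 900 + 120 × 29.8 = 4476 ft.
Airport 2: ISA temp = 5°C, deviation +2°C, DA = 5000 + 120 × 2 = 5240 ft.
Airport 2 is higher by 5240 − 4476 = 764 ft.

Airport 2 by 764 ft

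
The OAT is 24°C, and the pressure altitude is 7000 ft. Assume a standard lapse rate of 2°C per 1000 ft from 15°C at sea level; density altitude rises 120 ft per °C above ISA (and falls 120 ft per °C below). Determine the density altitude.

ISA temperature at 7000 ft = 15 − 2 × (7000/1000) = 1°C.
ISA deviation = 24 − 1 = +23°C.
Density altitude = 7000 + 120 × (23) = 7000 + (+2760) = 9760 ft.

9760 ft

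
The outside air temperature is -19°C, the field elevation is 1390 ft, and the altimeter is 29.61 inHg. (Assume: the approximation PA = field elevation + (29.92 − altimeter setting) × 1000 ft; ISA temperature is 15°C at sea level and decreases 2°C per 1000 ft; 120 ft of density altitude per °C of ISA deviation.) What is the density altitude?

Pressure altitude = 1390 + (29.92 − 29.61) × 1000 = 1390 + (+310) = 1700 ft.
ISA temperature at 1700 ft = 15 − 2 × (1700/1000) = 11.6°C.
ISA deviation = -19 − 11.6 = -30.6°C.
Density altitude = 1700 + 120 × (-30.6) = -1972 ft.

-1972 ft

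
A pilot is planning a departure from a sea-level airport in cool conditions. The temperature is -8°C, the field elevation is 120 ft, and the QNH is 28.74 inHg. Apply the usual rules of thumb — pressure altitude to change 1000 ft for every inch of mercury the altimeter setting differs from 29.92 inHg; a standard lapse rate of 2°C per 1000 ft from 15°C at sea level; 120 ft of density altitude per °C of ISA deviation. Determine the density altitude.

-1148 ft

Pressure altitude = 120 + (29.92 − 28.74) × 1000 = 120 + (+1180) = 1300 ft.
ISA temperature at 1300 ft = 15 − 2 × (1300/1000) = 12.4°C.
ISA deviation = -8 − 12.4 = -20.4°C.
Density altitude = 1300 + 120 × (-20.4) = -1148 ft.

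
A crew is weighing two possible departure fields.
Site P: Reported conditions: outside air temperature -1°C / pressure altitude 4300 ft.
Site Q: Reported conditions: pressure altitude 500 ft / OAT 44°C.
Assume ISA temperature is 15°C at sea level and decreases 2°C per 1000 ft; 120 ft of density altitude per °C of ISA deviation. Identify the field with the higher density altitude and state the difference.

Site Q by 688 ft

Site P: ISA temp = 6.4°C, deviation -7.4°C, DA = 4300 + 120 × (-7.4) = 3412 ft.
Site Q: ISA temp = 14°C, deviation +30°C, DA = 500 + 120 × 30 = 4100 ft.
Site Q is higher by 4100 − 3412 = 688 ft.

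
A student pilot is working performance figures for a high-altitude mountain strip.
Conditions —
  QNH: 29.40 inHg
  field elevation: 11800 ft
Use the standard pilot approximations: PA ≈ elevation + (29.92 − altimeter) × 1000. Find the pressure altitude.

Pressure correction = (29.92 − 29.40) × 1000 = +520 ft.
Pressure altitude = 11800 + (+520) = 12320 ft.

12320 ft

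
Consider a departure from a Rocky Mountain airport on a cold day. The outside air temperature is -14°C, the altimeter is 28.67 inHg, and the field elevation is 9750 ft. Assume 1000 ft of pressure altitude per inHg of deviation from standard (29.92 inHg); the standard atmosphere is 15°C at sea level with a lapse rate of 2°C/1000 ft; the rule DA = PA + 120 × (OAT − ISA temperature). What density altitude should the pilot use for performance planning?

10160 ft

Pressure altitude = 9750 + (29.92 − 28.67) × 1000 = 9750 + (+1250) = 11000 ft.
ISA temperature at 11000 ft = 15 − 2 × (11000/1000) = -7°C.
ISA deviation = -14 − (-7) = -7°C.
Density altitude = 11000 + 120 × (-7) = 10160 ft.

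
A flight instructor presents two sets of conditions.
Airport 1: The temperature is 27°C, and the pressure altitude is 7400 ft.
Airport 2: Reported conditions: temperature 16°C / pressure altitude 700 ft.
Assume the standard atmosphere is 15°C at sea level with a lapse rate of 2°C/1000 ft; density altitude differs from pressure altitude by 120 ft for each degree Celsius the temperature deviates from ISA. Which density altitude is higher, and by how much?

Airport 1 by 9628 ft

Airport 1: ISA temp = 0.2°C, deviation +26.8°C, DA = 7400 + 120 × 26.8 = 10616 ft.
Airport 2: ISA temp = 13.6°C, deviation +2.4°C, DA = 700 + 120 × 2.4 = 988 ft.
Airport 1 is higher by 10616 − 988 = 9628 ft.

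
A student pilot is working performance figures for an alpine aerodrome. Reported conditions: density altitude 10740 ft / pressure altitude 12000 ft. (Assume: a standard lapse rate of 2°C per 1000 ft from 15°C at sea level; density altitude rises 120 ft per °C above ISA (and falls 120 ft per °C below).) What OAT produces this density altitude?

-19.5°C

Density altitude − pressure altitude = 10740 − 12000 = -1260 ft.
At 120 ft/°C that is an ISA deviation of -1260/120 = -10.5°C.
ISA temperature at 12000 ft = 15 − 2 × (12000/1000) = -9°C.
OAT = ISA + deviation = -9 + (-10.5) = -19.5°C.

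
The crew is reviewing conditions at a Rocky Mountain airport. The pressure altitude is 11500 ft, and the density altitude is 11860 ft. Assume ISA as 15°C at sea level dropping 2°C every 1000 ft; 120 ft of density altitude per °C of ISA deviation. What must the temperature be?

-5°C

Density altitude − pressure altitude = 11860 − 11500 = +360 ft.
At 120 ft/°C that is an ISA deviation of 360/120 = +3°C.
ISA temperature at 11500 ft = 15 − 2 × (11500/1000) = -8°C.
OAT = ISA + deviation = -8 + (+3) = -5°C.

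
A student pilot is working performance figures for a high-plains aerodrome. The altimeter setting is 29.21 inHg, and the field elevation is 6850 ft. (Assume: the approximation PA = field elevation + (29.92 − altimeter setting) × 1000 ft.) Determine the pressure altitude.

Pressure correction = (29.92 − 29.21) × 1000 = +710 ft.
Pressure altitude = 6850 + (+710) = 7560 ft.

7560 ft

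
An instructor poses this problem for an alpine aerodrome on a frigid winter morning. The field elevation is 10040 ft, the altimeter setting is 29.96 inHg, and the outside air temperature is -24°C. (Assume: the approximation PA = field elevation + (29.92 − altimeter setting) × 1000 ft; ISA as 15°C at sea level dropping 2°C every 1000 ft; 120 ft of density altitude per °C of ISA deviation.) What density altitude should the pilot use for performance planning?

7720 ft

Pressure altitude = 10040 + (29.92 − 29.96) × 1000 = 10040 + (-40) = 10000 ft.
ISA temperature at 10000 ft = 15 − 2 × (10000/1000) = -5°C.
ISA deviation = -24 − (-5) = -19°C.
Density altitude = 10000 + 120 × (-19) = 7720 ft.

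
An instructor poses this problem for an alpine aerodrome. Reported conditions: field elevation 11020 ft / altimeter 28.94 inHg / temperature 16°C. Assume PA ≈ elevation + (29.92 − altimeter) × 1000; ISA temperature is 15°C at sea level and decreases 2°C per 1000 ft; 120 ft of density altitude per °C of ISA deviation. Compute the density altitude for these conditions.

15000 ft

Pressure altitude = 11020 + (29.92 − 28.94) × 1000 = 11020 + (+980) = 12000 ft.
ISA temperature at 12000 ft = 15 − 2 × (12000/1000) = -9°C.
ISA deviation = 16 − (-9) = +25°C.
Density altitude = 12000 + 120 × (25) = 15000 ft.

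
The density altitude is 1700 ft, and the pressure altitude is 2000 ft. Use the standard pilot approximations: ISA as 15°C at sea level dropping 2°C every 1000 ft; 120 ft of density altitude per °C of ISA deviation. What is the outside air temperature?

Density altitude − pressure altitude = 1700 − 2000 = -300 ft.
At 120 ft/°C that is an ISA deviation of -300/120 = -2.5°C.
ISA temperature at 2000 ft = 15 − 2 × (2000/1000) = 11°C.
OAT = ISA + deviation = 11 + (-2.5) = 8.5°C.

8.5°C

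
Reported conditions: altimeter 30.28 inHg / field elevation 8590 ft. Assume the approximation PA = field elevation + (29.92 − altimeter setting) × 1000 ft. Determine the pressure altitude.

8230 ft

Pressure correction = (29.92 − 30.28) × 1000 = -360 ft.
Pressure altitude = 8590 + (-360) = 8230 ft.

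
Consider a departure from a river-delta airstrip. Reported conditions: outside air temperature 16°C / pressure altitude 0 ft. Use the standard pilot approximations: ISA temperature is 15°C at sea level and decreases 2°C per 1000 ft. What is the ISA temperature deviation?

ISA temperature at 0 ft = 15 − 2 × (0/1000) = 15°C.
Deviation = OAT − ISA = 16 − 15 = +1°C.

ISA+1°C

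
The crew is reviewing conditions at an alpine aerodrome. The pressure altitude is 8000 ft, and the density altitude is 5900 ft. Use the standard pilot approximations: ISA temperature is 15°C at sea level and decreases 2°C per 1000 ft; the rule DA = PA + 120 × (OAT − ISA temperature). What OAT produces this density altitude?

Density altitude − pressure altitude = 5900 − 8000 = -2100 ft.
At 120 ft/°C that is an ISA deviation of -2100/120 = -17.5°C.
ISA temperature at 8000 ft = 15 − 2 × (8000/1000) = -1°C.
OAT = ISA + deviation = -1 + (-17.5) = -18.5°C.

-18.5°C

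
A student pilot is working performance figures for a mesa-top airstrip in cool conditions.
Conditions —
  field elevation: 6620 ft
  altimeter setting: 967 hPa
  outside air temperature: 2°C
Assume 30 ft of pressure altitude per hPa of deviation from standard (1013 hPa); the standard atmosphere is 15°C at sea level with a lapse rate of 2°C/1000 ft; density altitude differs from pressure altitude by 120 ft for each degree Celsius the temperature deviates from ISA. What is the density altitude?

8360 ft

Pressure altitude = 6620 + (1013 − 967) × 30 = 6620 + (+1380) = 8000 ft.
ISA temperature at 8000 ft = 15 − 2 × (8000/1000) = -1°C.
ISA deviation = 2 − (-1) = +3°C.
Density altitude = 8000 + 120 × (3) = 8360 ft.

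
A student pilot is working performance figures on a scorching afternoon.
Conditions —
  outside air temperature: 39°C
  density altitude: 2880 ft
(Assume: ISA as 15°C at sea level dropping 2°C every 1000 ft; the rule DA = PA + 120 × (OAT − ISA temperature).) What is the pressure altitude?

DA = PA + 120 × (OAT − (15 − 2·PA/1000)) = PA + 120·OAT − 1800 + 0.24·PA = 1.24·PA + 120·OAT − 1800.
So 1.24·PA = 2880 − 120 × 39 + 1800 = 0.
PA = 0 / 1.24 = 0 ft.

0 ft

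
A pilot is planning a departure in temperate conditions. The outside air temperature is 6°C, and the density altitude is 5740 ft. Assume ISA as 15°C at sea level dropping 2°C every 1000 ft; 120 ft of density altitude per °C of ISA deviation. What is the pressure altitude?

DA = PA + 120 × (OAT − (15 − 2·PA/1000)) = PA + 120·OAT − 1800 + 0.24·PA = 1.24·PA + 120·OAT − 1800.
So 1.24·PA = 5740 − 120 × 6 + 1800 = 6820.
PA = 6820 / 1.24 = 5500 ft.

5500 ft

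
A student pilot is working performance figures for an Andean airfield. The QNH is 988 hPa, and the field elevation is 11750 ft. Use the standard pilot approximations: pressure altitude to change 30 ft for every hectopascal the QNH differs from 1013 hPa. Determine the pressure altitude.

Pressure correction = (1013 − 988) × 30 = +750 ft.
Pressure altitude = 11750 + (+750) = 12500 ft.

12500 ft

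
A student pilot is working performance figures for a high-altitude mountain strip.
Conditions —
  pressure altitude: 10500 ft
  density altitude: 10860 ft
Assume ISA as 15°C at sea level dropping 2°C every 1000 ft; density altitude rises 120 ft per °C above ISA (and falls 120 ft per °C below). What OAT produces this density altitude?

Density altitude − pressure altitude = 10860 − 10500 = +360 ft.
At 120 ft/°C that is an ISA deviation of 360/120 = +3°C.
ISA temperature at 10500 ft = 15 − 2 × (10500/1000) = -6°C.
OAT = ISA + deviation = -6 + (+3) = -3°C.

-3°C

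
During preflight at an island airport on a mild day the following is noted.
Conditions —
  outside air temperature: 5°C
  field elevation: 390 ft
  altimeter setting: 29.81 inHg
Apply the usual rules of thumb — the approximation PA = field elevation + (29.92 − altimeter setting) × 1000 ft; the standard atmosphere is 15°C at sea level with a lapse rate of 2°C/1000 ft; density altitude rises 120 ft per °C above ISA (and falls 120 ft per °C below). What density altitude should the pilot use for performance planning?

Pressure altitude = 390 + (29.92 − 29.81) × 1000 = 390 + (+110) = 500 ft.
ISA temperature at 500 ft = 15 − 2 × (500/1000) = 14°C.
ISA deviation = 5 − 14 = -9°C.
Density altitude = 500 + 120 × (-9) = -580 ft.

-580 ft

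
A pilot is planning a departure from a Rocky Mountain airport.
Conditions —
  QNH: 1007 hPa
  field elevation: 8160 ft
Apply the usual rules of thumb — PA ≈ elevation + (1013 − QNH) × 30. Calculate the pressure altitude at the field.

8340 ft

Pressure correction = (1013 − 1007) × 30 = +180 ft.
Pressure altitude = 8160 + (+180) = 8340 ft.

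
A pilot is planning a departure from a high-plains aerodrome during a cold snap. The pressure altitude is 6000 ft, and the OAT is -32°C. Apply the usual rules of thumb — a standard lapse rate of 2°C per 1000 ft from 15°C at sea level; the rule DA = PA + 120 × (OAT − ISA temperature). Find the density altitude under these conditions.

1800 ft

ISA temperature at 6000 ft = 15 − 2 × (6000/1000) = 3°C.
ISA deviation = -32 − 3 = -35°C.
Density altitude = 6000 + 120 × (-35) = 6000 + (-4200) = 1800 ft.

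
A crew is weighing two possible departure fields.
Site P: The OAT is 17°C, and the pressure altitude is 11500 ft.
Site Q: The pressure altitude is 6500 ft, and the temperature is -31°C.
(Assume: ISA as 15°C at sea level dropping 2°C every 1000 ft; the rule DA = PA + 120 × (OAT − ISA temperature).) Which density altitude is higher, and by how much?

Site P: ISA temp = -8°C, deviation +25°C, DA = 11500 + 120 × 25 = 14500 ft.
Site Q: ISA temp = 2°C, deviation -33°C, DA = 6500 + 120 × (-33) = 2540 ft.
Site P is higher by 14500 − 2540 = 11960 ft.

Site P by 11960 ft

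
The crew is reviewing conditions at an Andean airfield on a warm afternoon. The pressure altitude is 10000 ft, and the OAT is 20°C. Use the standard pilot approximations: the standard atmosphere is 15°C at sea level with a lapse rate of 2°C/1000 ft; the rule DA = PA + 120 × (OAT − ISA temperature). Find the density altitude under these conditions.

13000 ft

ISA temperature at 10000 ft = 15 − 2 × (10000/1000) = -5°C.
ISA deviation = 20 − (-5) = +25°C.
Density altitude = 10000 + 120 × (25) = 10000 + (+3000) = 13000 ft.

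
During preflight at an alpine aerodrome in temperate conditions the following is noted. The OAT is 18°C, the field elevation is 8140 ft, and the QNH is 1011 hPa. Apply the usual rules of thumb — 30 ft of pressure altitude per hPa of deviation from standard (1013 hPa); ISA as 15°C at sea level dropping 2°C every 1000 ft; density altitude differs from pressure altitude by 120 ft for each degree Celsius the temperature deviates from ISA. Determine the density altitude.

10528 ft

Pressure altitude = 8140 + (1013 − 1011) × 30 = 8140 + (+60) = 8200 ft.
ISA temperature at 8200 ft = 15 − 2 × (8200/1000) = -1.4°C.
ISA deviation = 18 − (-1.4) = +19.4°C.
Density altitude = 8200 + 120 × (19.4) = 10528 ft.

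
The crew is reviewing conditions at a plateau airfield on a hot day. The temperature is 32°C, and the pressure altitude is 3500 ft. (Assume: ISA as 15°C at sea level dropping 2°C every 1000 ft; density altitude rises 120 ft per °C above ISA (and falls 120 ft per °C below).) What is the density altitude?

6380 ft

ISA temperature at 3500 ft = 15 − 2 × (3500/1000) = 8°C.
ISA deviation = 32 − 8 = +24°C.
Density altitude = 3500 + 120 × (24) = 3500 + (+2880) = 6380 ft.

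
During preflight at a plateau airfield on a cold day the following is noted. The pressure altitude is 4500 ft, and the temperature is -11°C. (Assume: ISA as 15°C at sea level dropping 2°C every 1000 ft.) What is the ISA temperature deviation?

ISA-17°C

ISA temperature at 4500 ft = 15 − 2 × (4500/1000) = 6°C.
Deviation = OAT − ISA = -11 − 6 = -17°C.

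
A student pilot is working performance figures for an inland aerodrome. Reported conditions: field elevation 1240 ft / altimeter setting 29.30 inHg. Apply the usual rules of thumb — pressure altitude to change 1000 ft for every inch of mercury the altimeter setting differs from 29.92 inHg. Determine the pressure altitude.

1860 ft

Pressure correction = (29.92 − 29.30) × 1000 = +620 ft.
Pressure altitude = 1240 + (+620) = 1860 ft.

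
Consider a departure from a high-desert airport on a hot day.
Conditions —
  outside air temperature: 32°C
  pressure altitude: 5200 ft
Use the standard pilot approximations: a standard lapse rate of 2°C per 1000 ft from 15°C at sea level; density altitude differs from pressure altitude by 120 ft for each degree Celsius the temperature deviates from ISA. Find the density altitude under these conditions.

ISA temperature at 5200 ft = 15 − 2 × (5200/1000) = 4.6°C.
ISA deviation = 32 − 4.6 = +27.4°C.
Density altitude = 5200 + 120 × (27.4) = 5200 + (+3288) = 8488 ft.

8488 ft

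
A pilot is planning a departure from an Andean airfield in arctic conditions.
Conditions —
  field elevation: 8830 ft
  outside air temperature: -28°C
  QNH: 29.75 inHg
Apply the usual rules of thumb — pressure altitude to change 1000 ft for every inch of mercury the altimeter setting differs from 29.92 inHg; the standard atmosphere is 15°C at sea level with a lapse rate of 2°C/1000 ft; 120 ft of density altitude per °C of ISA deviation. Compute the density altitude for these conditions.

Pressure altitude = 8830 + (29.92 − 29.75) × 1000 = 8830 + (+170) = 9000 ft.
ISA temperature at 9000 ft = 15 − 2 × (9000/1000) = -3°C.
ISA deviation = -28 − (-3) = -25°C.
Density altitude = 9000 + 120 × (-25) = 6000 ft.

6000 ft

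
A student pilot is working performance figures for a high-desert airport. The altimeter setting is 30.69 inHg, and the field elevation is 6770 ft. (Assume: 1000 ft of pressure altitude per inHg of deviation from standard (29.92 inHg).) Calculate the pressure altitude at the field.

Pressure correction = (29.92 − 30.69) × 1000 = -770 ft.
Pressure altitude = 6770 + (-770) = 6000 ft.

6000 ft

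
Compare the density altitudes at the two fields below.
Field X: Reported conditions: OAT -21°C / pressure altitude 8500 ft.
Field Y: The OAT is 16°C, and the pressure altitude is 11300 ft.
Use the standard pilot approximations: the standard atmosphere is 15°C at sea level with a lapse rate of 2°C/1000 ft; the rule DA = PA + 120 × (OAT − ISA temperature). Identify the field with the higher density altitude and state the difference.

Field X: ISA temp = -2°C, deviation -19°C, DA = 8500 + 120 × (-19) = 6220 ft.
Field Y: ISA temp = -7.6°C, deviation +23.6°C, DA = 11300 + 120 × 23.6 = 14132 ft.
Field Y is higher by 14132 − 6220 = 7912 ft.

Field Y by 7912 ft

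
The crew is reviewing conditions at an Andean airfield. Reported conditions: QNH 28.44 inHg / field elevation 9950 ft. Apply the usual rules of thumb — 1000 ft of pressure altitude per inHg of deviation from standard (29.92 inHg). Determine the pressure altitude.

11430 ft

Pressure correction = (29.92 − 28.44) × 1000 = +1480 ft.
Pressure altitude = 9950 + (+1480) = 11430 ft.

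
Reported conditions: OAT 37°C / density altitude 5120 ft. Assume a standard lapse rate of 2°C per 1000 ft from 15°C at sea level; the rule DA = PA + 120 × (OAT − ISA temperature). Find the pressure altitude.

DA = PA + 120 × (OAT − (15 − 2·PA/1000)) = PA + 120·OAT − 1800 + 0.24·PA = 1.24·PA + 120·OAT − 1800.
So 1.24·PA = 5120 − 120 × 37 + 1800 = 2480.
PA = 2480 / 1.24 = 2000 ft.

2000 ft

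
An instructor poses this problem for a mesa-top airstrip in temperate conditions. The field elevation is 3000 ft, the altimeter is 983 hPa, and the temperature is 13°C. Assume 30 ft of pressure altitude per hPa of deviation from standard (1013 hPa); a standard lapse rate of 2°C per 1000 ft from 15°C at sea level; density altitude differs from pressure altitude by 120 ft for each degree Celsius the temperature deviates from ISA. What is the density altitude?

Pressure altitude = 3000 + (1013 − 983) × 30 = 3000 + (+900) = 3900 ft.
ISA temperature at 3900 ft = 15 − 2 × (3900/1000) = 7.2°C.
ISA deviation = 13 − 7.2 = +5.8°C.
Density altitude = 3900 + 120 × (5.8) = 4596 ft.

4596 ft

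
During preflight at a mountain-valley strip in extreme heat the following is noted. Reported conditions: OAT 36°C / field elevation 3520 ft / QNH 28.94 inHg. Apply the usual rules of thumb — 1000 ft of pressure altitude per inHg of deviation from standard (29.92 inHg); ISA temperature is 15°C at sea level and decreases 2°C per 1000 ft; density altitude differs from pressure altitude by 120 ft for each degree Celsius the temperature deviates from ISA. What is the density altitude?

Pressure altitude = 3520 + (29.92 − 28.94) × 1000 = 3520 + (+980) = 4500 ft.
ISA temperature at 4500 ft = 15 − 2 × (4500/1000) = 6°C.
ISA deviation = 36 − 6 = +30°C.
Density altitude = 4500 + 120 × (30) = 8100 ft.

8100 ft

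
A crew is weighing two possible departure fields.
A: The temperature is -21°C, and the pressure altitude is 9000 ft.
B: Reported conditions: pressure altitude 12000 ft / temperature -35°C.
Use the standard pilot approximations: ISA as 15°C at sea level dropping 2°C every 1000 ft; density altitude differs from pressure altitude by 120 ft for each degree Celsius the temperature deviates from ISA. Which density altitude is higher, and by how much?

B by 2040 ft

A: ISA temp = -3°C, deviation -18°C, DA = 9000 + 120 × (-18) = 6840 ft.
B: ISA temp = -9°C, deviation -26°C, DA = 12000 + 120 × (-26) = 8880 ft.
B is higher by 8880 − 6840 = 2040 ft.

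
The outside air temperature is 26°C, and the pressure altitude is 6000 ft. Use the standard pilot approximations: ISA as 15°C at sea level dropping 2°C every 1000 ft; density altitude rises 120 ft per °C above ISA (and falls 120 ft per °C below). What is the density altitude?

8760 ft

ISA temperature at 6000 ft = 15 − 2 × (6000/1000) = 3°C.
ISA deviation = 26 − 3 = +23°C.
Density altitude = 6000 + 120 × (23) = 6000 + (+2760) = 8760 ft.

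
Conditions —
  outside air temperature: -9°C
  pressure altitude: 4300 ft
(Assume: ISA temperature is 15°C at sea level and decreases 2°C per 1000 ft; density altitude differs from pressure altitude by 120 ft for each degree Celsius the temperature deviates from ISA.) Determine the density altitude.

2452 ft

ISA temperature at 4300 ft = 15 − 2 × (4300/1000) = 6.4°C.
ISA deviation = -9 − 6.4 = -15.4°C.
Density altitude = 4300 + 120 × (-15.4) = 4300 + (-1848) = 2452 ft.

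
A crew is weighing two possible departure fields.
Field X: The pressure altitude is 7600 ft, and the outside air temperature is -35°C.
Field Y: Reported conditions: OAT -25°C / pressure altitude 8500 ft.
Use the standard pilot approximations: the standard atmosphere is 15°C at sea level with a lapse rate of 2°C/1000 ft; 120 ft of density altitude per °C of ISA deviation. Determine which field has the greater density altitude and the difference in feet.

Field X: ISA temp = -0.2°C, deviation -34.8°C, DA = 7600 + 120 × (-34.8) = 3424 ft.
Field Y: ISA temp = -2°C, deviation -23°C, DA = 8500 + 120 × (-23) = 5740 ft.
Field Y is higher by 5740 − 3424 = 2316 ft.

Field Y by 2316 ft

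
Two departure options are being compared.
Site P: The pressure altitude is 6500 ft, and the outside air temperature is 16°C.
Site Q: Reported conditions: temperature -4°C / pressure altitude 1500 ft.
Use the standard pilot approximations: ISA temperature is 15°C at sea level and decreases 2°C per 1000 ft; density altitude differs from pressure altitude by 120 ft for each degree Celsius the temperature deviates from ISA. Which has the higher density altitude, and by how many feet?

Site P: ISA temp = 2°C, deviation +14°C, DA = 6500 + 120 × 14 = 8180 ft.
Site Q: ISA temp = 12°C, deviation -16°C, DA = 1500 + 120 × (-16) = -420 ft.
Site P is higher by 8180 − (-420) = 8600 ft.

Site P by 8600 ft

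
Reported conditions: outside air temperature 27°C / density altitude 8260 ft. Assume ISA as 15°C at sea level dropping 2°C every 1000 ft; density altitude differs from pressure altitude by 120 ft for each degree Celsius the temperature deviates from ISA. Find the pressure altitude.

5500 ft

DA = PA + 120 × (OAT − (15 − 2·PA/1000)) = PA + 120·OAT − 1800 + 0.24·PA = 1.24·PA + 120·OAT − 1800.
So 1.24·PA = 8260 − 120 × 27 + 1800 = 6820.
PA = 6820 / 1.24 = 5500 ft.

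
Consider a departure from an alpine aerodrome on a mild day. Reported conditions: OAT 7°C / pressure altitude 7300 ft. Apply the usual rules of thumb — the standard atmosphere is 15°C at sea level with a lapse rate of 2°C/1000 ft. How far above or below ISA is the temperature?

ISA temperature at 7300 ft = 15 − 2 × (7300/1000) = 0.4°C.
Deviation = OAT − ISA = 7 − 0.4 = +6.6°C.

ISA+6.6°C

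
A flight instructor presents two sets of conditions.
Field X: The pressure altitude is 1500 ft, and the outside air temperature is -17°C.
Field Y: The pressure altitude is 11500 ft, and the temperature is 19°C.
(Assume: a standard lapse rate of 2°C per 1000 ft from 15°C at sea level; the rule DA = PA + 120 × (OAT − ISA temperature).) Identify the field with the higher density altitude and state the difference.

Field X: ISA temp = 12°C, deviation -29°C, DA = 1500 + 120 × (-29) = -1980 ft.
Field Y: ISA temp = -8°C, deviation +27°C, DA = 11500 + 120 × 27 = 14740 ft.
Field Y is higher by 14740 − (-1980) = 16720 ft.

Field Y by 16720 ft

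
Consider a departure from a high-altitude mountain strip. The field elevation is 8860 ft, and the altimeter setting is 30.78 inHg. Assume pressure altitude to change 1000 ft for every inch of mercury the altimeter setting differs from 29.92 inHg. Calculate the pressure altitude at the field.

Pressure correction = (29.92 − 30.78) × 1000 = -860 ft.
Pressure altitude = 8860 + (-860) = 8000 ft.

8000 ft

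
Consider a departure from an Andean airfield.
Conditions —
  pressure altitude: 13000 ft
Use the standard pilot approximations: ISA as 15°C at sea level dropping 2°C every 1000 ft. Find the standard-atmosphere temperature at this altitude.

-11°C

ISA temperature = 15 − 2 × (13000/1000) = 15 − 26 = -11°C.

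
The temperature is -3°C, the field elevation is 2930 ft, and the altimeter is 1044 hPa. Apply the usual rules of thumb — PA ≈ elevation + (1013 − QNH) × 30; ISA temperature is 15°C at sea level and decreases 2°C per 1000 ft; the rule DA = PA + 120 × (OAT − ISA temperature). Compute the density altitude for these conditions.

Pressure altitude = 2930 + (1013 − 1044) × 30 = 2930 + (-930) = 2000 ft.
ISA temperature at 2000 ft = 15 − 2 × (2000/1000) = 11°C.
ISA deviation = -3 − 11 = -14°C.
Density altitude = 2000 + 120 × (-14) = 320 ft.

320 ft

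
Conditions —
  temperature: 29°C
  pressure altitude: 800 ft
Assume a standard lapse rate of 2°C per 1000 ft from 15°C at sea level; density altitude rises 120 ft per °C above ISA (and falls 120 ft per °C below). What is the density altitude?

2672 ft

ISA temperature at 800 ft = 15 − 2 × (800/1000) = 13.4°C.
ISA deviation = 29 − 13.4 = +15.6°C.
Density altitude = 800 + 120 × (15.6) = 800 + (+1872) = 2672 ft.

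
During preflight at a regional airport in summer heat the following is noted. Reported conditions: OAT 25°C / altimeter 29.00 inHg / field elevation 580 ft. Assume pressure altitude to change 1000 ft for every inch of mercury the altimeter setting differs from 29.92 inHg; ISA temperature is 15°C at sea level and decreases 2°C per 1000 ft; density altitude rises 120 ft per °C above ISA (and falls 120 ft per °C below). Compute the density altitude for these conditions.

3060 ft

Pressure altitude = 580 + (29.92 − 29.00) × 1000 = 580 + (+920) = 1500 ft.
ISA temperature at 1500 ft = 15 − 2 × (1500/1000) = 12°C.
ISA deviation = 25 − 12 = +13°C.
Density altitude = 1500 + 120 × (13) = 3060 ft.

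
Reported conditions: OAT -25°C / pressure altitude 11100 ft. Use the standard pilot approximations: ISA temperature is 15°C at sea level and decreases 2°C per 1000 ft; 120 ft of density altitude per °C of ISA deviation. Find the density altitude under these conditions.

ISA temperature at 11100 ft = 15 − 2 × (11100/1000) = -7.2°C.
ISA deviation = -25 − (-7.2) = -17.8°C.
Density altitude = 11100 + 120 × (-17.8) = 11100 + (-2136) = 8964 ft.

8964 ft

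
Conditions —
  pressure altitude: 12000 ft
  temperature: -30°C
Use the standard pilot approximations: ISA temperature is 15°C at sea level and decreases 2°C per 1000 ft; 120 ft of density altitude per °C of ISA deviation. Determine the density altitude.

9480 ft

ISA temperature at 12000 ft = 15 − 2 × (12000/1000) = -9°C.
ISA deviation = -30 − (-9) = -21°C.
Density altitude = 12000 + 120 × (-21) = 12000 + (-2520) = 9480 ft.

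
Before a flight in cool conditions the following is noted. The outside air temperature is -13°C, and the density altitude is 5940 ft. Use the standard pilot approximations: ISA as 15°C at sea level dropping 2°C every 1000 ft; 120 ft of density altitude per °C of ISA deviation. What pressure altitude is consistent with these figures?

DA = PA + 120 × (OAT − (15 − 2·PA/1000)) = PA + 120·OAT − 1800 + 0.24·PA = 1.24·PA + 120·OAT − 1800.
So 1.24·PA = 5940 − 120 × (-13) + 1800 = 9300.
PA = 9300 / 1.24 = 7500 ft.

7500 ft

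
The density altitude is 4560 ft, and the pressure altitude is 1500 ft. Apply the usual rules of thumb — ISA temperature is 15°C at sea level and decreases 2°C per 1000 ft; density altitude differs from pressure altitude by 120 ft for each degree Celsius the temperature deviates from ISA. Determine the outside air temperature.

Density altitude − pressure altitude = 4560 − 1500 = +3060 ft.
At 120 ft/°C that is an ISA deviation of 3060/120 = +25.5°C.
ISA temperature at 1500 ft = 15 − 2 × (1500/1000) = 12°C.
OAT = ISA + deviation = 12 + (+25.5) = 37.5°C.

37.5°C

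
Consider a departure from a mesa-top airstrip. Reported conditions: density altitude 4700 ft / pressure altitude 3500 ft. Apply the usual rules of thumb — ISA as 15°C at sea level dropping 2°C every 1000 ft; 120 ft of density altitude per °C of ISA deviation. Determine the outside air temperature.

18°C

Density altitude − pressure altitude = 4700 − 3500 = +1200 ft.
At 120 ft/°C that is an ISA deviation of 1200/120 = +10°C.
ISA temperature at 3500 ft = 15 − 2 × (3500/1000) = 8°C.
OAT = ISA + deviation = 8 + (+10) = 18°C.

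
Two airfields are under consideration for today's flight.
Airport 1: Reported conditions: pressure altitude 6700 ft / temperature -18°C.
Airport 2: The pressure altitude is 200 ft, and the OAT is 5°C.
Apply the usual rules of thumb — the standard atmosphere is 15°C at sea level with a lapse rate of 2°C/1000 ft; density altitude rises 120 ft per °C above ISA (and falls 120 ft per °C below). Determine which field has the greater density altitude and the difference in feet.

Airport 1 by 5300 ft

Airport 1: ISA temp = 1.6°C, deviation -19.6°C, DA = 6700 + 120 × (-19.6) = 4348 ft.
Airport 2: ISA temp = 14.6°C, deviation -9.6°C, DA = 200 + 120 × (-9.6) = -952 ft.
Airport 1 is higher by 4348 − (-952) = 5300 ft.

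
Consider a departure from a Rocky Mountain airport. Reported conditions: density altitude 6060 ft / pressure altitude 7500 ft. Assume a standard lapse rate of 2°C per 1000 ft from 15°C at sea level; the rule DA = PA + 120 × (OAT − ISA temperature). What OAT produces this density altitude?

Density altitude − pressure altitude = 6060 − 7500 = -1440 ft.
At 120 ft/°C that is an ISA deviation of -1440/120 = -12°C.
ISA temperature at 7500 ft = 15 − 2 × (7500/1000) = 0°C.
OAT = ISA + deviation = 0 + (-12) = -12°C.

-12°C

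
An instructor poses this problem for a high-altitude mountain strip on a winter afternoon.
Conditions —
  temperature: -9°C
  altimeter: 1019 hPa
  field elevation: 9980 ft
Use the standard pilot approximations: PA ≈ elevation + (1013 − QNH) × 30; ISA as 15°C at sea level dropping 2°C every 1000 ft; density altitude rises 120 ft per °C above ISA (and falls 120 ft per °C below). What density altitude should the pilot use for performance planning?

Pressure altitude = 9980 + (1013 − 1019) × 30 = 9980 + (-180) = 9800 ft.
ISA temperature at 9800 ft = 15 − 2 × (9800/1000) = -4.6°C.
ISA deviation = -9 − (-4.6) = -4.4°C.
Density altitude = 9800 + 120 × (-4.4) = 9272 ft.

9272 ft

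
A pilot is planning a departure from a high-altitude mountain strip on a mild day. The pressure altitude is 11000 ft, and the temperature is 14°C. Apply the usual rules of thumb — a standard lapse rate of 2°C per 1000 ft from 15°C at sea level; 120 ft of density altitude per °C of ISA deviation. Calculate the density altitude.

13520 ft

ISA temperature at 11000 ft = 15 − 2 × (11000/1000) = -7°C.
ISA deviation = 14 − (-7) = +21°C.
Density altitude = 11000 + 120 × (21) = 11000 + (+2520) = 13520 ft.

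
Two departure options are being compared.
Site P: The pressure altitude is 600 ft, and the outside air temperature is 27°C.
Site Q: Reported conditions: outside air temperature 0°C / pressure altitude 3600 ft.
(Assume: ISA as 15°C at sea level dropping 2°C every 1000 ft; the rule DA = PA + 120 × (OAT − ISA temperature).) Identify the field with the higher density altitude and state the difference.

Site Q by 480 ft

Site P: ISA temp = 13.8°C, deviation +13.2°C, DA = 600 + 120 × 13.2 = 2184 ft.
Site Q: ISA temp = 7.8°C, deviation -7.8°C, DA = 3600 + 120 × (-7.8) = 2664 ft.
Site Q is higher by 2664 − 2184 = 480 ft.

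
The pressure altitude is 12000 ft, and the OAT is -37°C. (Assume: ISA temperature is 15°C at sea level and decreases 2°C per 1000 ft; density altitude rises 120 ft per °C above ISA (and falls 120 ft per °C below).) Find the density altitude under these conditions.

8640 ft

ISA temperature at 12000 ft = 15 − 2 × (12000/1000) = -9°C.
ISA deviation = -37 − (-9) = -28°C.
Density altitude = 12000 + 120 × (-28) = 12000 + (-3360) = 8640 ft.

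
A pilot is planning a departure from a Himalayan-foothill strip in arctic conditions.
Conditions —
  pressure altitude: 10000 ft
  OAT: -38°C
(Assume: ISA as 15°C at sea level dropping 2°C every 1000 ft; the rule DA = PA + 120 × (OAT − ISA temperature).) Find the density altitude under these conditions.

6040 ft

ISA temperature at 10000 ft = 15 − 2 × (10000/1000) = -5°C.
ISA deviation = -38 − (-5) = -33°C.
Density altitude = 10000 + 120 × (-33) = 10000 + (-3960) = 6040 ft.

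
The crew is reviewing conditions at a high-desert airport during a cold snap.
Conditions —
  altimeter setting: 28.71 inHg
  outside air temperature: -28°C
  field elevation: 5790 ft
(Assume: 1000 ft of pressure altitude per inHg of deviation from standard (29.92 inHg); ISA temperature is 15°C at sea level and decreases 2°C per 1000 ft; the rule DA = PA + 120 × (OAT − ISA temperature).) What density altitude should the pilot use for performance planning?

3520 ft

Pressure altitude = 5790 + (29.92 − 28.71) × 1000 = 5790 + (+1210) = 7000 ft.
ISA temperature at 7000 ft = 15 − 2 × (7000/1000) = 1°C.
ISA deviation = -28 − 1 = -29°C.
Density altitude = 7000 + 120 × (-29) = 3520 ft.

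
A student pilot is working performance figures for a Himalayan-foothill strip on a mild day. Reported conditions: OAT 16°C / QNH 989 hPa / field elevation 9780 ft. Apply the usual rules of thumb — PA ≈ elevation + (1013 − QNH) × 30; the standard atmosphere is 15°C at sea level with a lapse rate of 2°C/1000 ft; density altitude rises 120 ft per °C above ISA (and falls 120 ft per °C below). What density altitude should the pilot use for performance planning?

13140 ft

Pressure altitude = 9780 + (1013 − 989) × 30 = 9780 + (+720) = 10500 ft.
ISA temperature at 10500 ft = 15 − 2 × (10500/1000) = -6°C.
ISA deviation = 16 − (-6) = +22°C.
Density altitude = 10500 + 120 × (22) = 13140 ft.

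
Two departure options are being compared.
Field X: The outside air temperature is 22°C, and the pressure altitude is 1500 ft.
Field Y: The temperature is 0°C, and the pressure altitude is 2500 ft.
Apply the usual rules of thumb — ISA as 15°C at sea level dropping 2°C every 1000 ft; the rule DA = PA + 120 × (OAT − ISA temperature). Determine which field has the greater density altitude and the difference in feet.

Field X by 1400 ft

Field X: ISA temp = 12°C, deviation +10°C, DA = 1500 + 120 × 10 = 2700 ft.
Field Y: ISA temp = 10°C, deviation -10°C, DA = 2500 + 120 × (-10) = 1300 ft.
Field X is higher by 2700 − 1300 = 1400 ft.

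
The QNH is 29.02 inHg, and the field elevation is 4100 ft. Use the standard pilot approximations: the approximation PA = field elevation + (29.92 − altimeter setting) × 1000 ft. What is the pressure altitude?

5000 ft

Pressure correction = (29.92 − 29.02) × 1000 = +900 ft.
Pressure altitude = 4100 + (+900) = 5000 ft.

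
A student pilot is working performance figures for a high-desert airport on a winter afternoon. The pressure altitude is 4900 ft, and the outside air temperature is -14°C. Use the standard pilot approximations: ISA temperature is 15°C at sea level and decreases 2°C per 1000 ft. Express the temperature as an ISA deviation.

ISA-19.2°C

ISA temperature at 4900 ft = 15 − 2 × (4900/1000) = 5.2°C.
Deviation = OAT − ISA = -14 − 5.2 = -19.2°C.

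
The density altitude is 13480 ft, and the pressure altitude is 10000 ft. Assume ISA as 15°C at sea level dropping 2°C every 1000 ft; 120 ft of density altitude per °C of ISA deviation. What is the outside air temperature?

Density altitude − pressure altitude = 13480 − 10000 = +3480 ft.
At 120 ft/°C that is an ISA deviation of 3480/120 = +29°C.
ISA temperature at 10000 ft = 15 − 2 × (10000/1000) = -5°C.
OAT = ISA + deviation = -5 + (+29) = 24°C.

24°C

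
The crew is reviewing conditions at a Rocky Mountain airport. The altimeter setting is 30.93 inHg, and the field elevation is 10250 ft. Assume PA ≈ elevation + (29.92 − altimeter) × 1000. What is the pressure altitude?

9240 ft

Pressure correction = (29.92 − 30.93) × 1000 = -1010 ft.
Pressure altitude = 10250 + (-1010) = 9240 ft.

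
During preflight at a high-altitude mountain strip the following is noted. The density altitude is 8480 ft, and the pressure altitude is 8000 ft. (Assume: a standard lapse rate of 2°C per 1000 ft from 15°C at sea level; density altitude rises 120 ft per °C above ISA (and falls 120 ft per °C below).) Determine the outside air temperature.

Density altitude − pressure altitude = 8480 − 8000 = +480 ft.
At 120 ft/°C that is an ISA deviation of 480/120 = +4°C.
ISA temperature at 8000 ft = 15 − 2 × (8000/1000) = -1°C.
OAT = ISA + deviation = -1 + (+4) = 3°C.

3°C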